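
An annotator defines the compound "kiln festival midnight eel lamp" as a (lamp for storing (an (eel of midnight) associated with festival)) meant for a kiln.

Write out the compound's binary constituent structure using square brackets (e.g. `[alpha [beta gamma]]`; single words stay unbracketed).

At the top level: head "lamp" (specifically "festival midnight eel lamp"); modifier "kiln".
"festival midnight eel lamp" → head "lamp", modifier "festival midnight eel".
"festival midnight eel" → head "eel" (specifically "midnight eel"), modifier "festival".
"midnight eel" → head "eel", modifier "midnight".
Assembled: [kiln [[festival [midnight eel]] lamp]].

[kiln [[festival [midnight eel]] lamp]]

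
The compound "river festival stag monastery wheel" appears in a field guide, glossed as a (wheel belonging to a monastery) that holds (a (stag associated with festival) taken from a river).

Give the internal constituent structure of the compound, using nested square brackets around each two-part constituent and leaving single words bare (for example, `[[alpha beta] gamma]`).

[[river [festival stag]] [monastery wheel]]

At the top level: head "wheel" (specifically "monastery wheel"); modifier "river festival stag".
Within "river festival stag", the head is "stag" (specifically "festival stag") and the modifier is "river".
Within "festival stag", the head is "stag" and the modifier is "festival".
Within "monastery wheel", the head is "wheel" and the modifier is "monastery".
Putting it together: [[river [festival stag]] [monastery wheel]].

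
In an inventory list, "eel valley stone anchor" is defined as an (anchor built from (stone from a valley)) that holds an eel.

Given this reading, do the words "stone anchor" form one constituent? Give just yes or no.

The top-level split is [eel] [valley stone anchor]; the full structure is [eel [[valley stone] anchor]].
"stone anchor" straddles a constituent boundary, so it is not a single unit.

no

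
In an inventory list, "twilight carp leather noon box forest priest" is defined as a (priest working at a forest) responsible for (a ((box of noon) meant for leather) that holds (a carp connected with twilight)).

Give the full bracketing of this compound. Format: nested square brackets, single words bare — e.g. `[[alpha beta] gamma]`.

[[[twilight carp] [leather [noon box]]] [forest priest]]

At the top level: head "priest" (specifically "forest priest"); modifier "twilight carp leather noon box".
Inside "twilight carp leather noon box": head "box" (specifically "leather noon box"), modifier "twilight carp".
Inside "twilight carp": head "carp", modifier "twilight".
Inside "leather noon box": head "box" (specifically "noon box"), modifier "leather".
Inside "noon box": head "box", modifier "noon".
Inside "forest priest": head "priest", modifier "forest".
So the structure is [[[twilight carp] [leather [noon box]]] [forest priest]].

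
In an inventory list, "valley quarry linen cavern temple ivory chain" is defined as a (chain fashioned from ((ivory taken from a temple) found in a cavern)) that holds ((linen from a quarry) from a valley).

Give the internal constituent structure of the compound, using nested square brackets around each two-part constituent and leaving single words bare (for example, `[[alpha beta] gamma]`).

[[valley [quarry linen]] [[cavern [temple ivory]] chain]]

The outermost head in the paraphrase is "chain" (specifically "cavern temple ivory chain"), modified by "valley quarry linen".
"valley quarry linen" → head "linen" (specifically "quarry linen"), modifier "valley".
"quarry linen" → head "linen", modifier "quarry".
"cavern temple ivory chain" → head "chain", modifier "cavern temple ivory".
"cavern temple ivory" → head "ivory" (specifically "temple ivory"), modifier "cavern".
"temple ivory" → head "ivory", modifier "temple".
So the structure is [[valley [quarry linen]] [[cavern [temple ivory]] chain]].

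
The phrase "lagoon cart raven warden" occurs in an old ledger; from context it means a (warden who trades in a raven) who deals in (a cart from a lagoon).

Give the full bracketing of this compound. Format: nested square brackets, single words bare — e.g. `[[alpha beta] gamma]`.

Overall it is a kind of warden (specifically "raven warden"); the modifier is "lagoon cart".
Within "lagoon cart", the head is "cart" and the modifier is "lagoon".
Within "raven warden", the head is "warden" and the modifier is "raven".
So the structure is [[lagoon cart] [raven warden]].

[[lagoon cart] [raven warden]]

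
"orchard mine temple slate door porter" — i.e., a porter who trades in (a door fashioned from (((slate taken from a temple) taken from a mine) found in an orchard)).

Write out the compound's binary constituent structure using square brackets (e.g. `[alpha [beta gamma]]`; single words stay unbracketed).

[[[orchard [mine [temple slate]]] door] porter]

Whole compound: head "porter", modifier "orchard mine temple slate door".
Within "orchard mine temple slate door", the head is "door" and the modifier is "orchard mine temple slate".
Within "orchard mine temple slate", the head is "slate" (specifically "mine temple slate") and the modifier is "orchard".
Within "mine temple slate", the head is "slate" (specifically "temple slate") and the modifier is "mine".
Within "temple slate", the head is "slate" and the modifier is "temple".
Putting it together: [[[orchard [mine [temple slate]]] door] porter].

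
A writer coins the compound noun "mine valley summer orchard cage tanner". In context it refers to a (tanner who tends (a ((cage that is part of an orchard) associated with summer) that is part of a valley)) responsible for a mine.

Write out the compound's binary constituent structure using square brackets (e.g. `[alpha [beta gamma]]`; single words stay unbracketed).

Whole compound: head "tanner" (specifically "valley summer orchard cage tanner"), modifier "mine".
"valley summer orchard cage tanner" → head "tanner", modifier "valley summer orchard cage".
"valley summer orchard cage" → head "cage" (specifically "summer orchard cage"), modifier "valley".
"summer orchard cage" → head "cage" (specifically "orchard cage"), modifier "summer".
"orchard cage" → head "cage", modifier "orchard".
Assembled: [mine [[valley [summer [orchard cage]]] tanner]].

[mine [[valley [summer [orchard cage]]] tanner]]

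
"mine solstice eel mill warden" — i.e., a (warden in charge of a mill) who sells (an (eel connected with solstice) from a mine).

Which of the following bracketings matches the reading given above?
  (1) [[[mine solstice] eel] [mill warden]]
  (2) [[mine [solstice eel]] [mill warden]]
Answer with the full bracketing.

The paraphrase's head is the "warden" part ("mill warden"); its modifier is "mine solstice eel".
That top-level split, carried through the inner groups, gives [[mine [solstice eel]] [mill warden]].

[[mine [solstice eel]] [mill warden]]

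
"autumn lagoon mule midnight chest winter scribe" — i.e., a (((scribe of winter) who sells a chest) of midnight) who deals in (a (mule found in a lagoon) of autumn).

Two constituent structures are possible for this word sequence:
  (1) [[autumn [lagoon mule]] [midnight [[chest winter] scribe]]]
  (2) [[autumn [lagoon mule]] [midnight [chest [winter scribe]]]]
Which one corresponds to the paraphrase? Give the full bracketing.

[[autumn [lagoon mule]] [midnight [chest [winter scribe]]]]

The paraphrase's head is the "scribe" part ("midnight chest winter scribe"); its modifier is "autumn lagoon mule".
That top-level split, carried through the inner groups, gives [[autumn [lagoon mule]] [midnight [chest [winter scribe]]]].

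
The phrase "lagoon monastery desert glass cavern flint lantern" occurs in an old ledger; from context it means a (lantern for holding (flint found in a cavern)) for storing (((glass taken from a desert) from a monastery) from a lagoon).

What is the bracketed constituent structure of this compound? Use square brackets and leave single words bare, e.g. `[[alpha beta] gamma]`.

Whole compound: head "lantern" (specifically "cavern flint lantern"), modifier "lagoon monastery desert glass".
Within "lagoon monastery desert glass", the head is "glass" (specifically "monastery desert glass") and the modifier is "lagoon".
Within "monastery desert glass", the head is "glass" (specifically "desert glass") and the modifier is "monastery".
Within "desert glass", the head is "glass" and the modifier is "desert".
Within "cavern flint lantern", the head is "lantern" and the modifier is "cavern flint".
Within "cavern flint", the head is "flint" and the modifier is "cavern".
Assembled: [[lagoon [monastery [desert glass]]] [[cavern flint] lantern]].

[[lagoon [monastery [desert glass]]] [[cavern flint] lantern]]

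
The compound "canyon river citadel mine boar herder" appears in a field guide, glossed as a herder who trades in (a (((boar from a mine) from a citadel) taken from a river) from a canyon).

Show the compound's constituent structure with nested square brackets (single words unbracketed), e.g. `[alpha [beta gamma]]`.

The outermost head in the paraphrase is "herder", modified by "canyon river citadel mine boar".
Within "canyon river citadel mine boar", the head is "boar" (specifically "river citadel mine boar") and the modifier is "canyon".
Within "river citadel mine boar", the head is "boar" (specifically "citadel mine boar") and the modifier is "river".
Within "citadel mine boar", the head is "boar" (specifically "mine boar") and the modifier is "citadel".
Within "mine boar", the head is "boar" and the modifier is "mine".
So the structure is [[canyon [river [citadel [mine boar]]]] herder].

[[canyon [river [citadel [mine boar]]]] herder]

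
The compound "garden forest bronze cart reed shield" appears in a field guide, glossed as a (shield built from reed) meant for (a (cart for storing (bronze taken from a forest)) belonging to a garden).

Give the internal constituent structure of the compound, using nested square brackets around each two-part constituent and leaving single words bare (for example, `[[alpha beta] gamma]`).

[[garden [[forest bronze] cart]] [reed shield]]

At the top level: head "shield" (specifically "reed shield"); modifier "garden forest bronze cart".
"garden forest bronze cart" → head "cart" (specifically "forest bronze cart"), modifier "garden".
"forest bronze cart" → head "cart", modifier "forest bronze".
"forest bronze" → head "bronze", modifier "forest".
"reed shield" → head "shield", modifier "reed".
Assembled: [[garden [[forest bronze] cart]] [reed shield]].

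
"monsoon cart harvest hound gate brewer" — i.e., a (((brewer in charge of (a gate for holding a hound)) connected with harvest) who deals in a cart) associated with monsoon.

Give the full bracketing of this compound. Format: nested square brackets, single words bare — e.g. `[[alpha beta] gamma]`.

[monsoon [cart [harvest [[hound gate] brewer]]]]

Whole compound: head "brewer" (specifically "cart harvest hound gate brewer"), modifier "monsoon".
Inside "cart harvest hound gate brewer": head "brewer" (specifically "harvest hound gate brewer"), modifier "cart".
Inside "harvest hound gate brewer": head "brewer" (specifically "hound gate brewer"), modifier "harvest".
Inside "hound gate brewer": head "brewer", modifier "hound gate".
Inside "hound gate": head "gate", modifier "hound".
Assembled: [monsoon [cart [harvest [[hound gate] brewer]]]].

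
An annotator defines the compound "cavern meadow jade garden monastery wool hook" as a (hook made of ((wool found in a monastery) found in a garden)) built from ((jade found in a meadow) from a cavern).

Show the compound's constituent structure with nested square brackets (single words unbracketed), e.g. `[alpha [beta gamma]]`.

[[cavern [meadow jade]] [[garden [monastery wool]] hook]]

The outermost head in the paraphrase is "hook" (specifically "garden monastery wool hook"), modified by "cavern meadow jade".
"cavern meadow jade" → head "jade" (specifically "meadow jade"), modifier "cavern".
"meadow jade" → head "jade", modifier "meadow".
"garden monastery wool hook" → head "hook", modifier "garden monastery wool".
"garden monastery wool" → head "wool" (specifically "monastery wool"), modifier "garden".
"monastery wool" → head "wool", modifier "monastery".
Putting it together: [[cavern [meadow jade]] [[garden [monastery wool]] hook]].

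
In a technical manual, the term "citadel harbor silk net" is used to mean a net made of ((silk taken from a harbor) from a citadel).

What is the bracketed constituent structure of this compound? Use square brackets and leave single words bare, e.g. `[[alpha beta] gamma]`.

[[citadel [harbor silk]] net]

Whole compound: head "net", modifier "citadel harbor silk".
Within "citadel harbor silk", the head is "silk" (specifically "harbor silk") and the modifier is "citadel".
Within "harbor silk", the head is "silk" and the modifier is "harbor".
Putting it together: [[citadel [harbor silk]] net].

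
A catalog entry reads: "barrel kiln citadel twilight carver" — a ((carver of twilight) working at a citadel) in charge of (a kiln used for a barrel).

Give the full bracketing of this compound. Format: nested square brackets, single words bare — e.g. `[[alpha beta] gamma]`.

[[barrel kiln] [citadel [twilight carver]]]

Overall it is a kind of carver (specifically "citadel twilight carver"); the modifier is "barrel kiln".
Inside "barrel kiln": head "kiln", modifier "barrel".
Inside "citadel twilight carver": head "carver" (specifically "twilight carver"), modifier "citadel".
Inside "twilight carver": head "carver", modifier "twilight".
Putting it together: [[barrel kiln] [citadel [twilight carver]]].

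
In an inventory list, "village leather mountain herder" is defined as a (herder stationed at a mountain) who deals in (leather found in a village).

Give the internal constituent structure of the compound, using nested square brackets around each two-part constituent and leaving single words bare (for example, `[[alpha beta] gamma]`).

[[village leather] [mountain herder]]

The outermost head in the paraphrase is "herder" (specifically "mountain herder"), modified by "village leather".
Inside "village leather": head "leather", modifier "village".
Inside "mountain herder": head "herder", modifier "mountain".
So the structure is [[village leather] [mountain herder]].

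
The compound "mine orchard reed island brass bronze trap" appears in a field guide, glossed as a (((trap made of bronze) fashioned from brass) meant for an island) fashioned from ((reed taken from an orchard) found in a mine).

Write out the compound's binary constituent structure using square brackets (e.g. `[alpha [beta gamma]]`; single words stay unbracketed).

Overall it is a kind of trap (specifically "island brass bronze trap"); the modifier is "mine orchard reed".
Inside "mine orchard reed": head "reed" (specifically "orchard reed"), modifier "mine".
Inside "orchard reed": head "reed", modifier "orchard".
Inside "island brass bronze trap": head "trap" (specifically "brass bronze trap"), modifier "island".
Inside "brass bronze trap": head "trap" (specifically "bronze trap"), modifier "brass".
Inside "bronze trap": head "trap", modifier "bronze".
Putting it together: [[mine [orchard reed]] [island [brass [bronze trap]]]].

[[mine [orchard reed]] [island [brass [bronze trap]]]]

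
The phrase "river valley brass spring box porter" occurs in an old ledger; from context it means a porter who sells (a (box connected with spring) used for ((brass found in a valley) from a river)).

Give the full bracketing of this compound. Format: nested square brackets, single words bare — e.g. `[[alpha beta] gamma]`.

[[[river [valley brass]] [spring box]] porter]

Whole compound: head "porter", modifier "river valley brass spring box".
Inside "river valley brass spring box": head "box" (specifically "spring box"), modifier "river valley brass".
Inside "river valley brass": head "brass" (specifically "valley brass"), modifier "river".
Inside "valley brass": head "brass", modifier "valley".
Inside "spring box": head "box", modifier "spring".
Assembled: [[[river [valley brass]] [spring box]] porter].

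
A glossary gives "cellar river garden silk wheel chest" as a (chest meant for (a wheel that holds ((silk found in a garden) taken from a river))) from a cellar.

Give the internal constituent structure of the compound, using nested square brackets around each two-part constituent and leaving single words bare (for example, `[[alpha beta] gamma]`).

At the top level: head "chest" (specifically "river garden silk wheel chest"); modifier "cellar".
Inside "river garden silk wheel chest": head "chest", modifier "river garden silk wheel".
Inside "river garden silk wheel": head "wheel", modifier "river garden silk".
Inside "river garden silk": head "silk" (specifically "garden silk"), modifier "river".
Inside "garden silk": head "silk", modifier "garden".
Assembled: [cellar [[[river [garden silk]] wheel] chest]].

[cellar [[[river [garden silk]] wheel] chest]]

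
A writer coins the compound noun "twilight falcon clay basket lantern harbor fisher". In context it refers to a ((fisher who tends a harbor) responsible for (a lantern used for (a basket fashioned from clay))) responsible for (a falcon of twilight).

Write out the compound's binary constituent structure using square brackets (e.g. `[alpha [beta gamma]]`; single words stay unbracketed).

[[twilight falcon] [[[clay basket] lantern] [harbor fisher]]]

Whole compound: head "fisher" (specifically "clay basket lantern harbor fisher"), modifier "twilight falcon".
Within "twilight falcon", the head is "falcon" and the modifier is "twilight".
Within "clay basket lantern harbor fisher", the head is "fisher" (specifically "harbor fisher") and the modifier is "clay basket lantern".
Within "clay basket lantern", the head is "lantern" and the modifier is "clay basket".
Within "clay basket", the head is "basket" and the modifier is "clay".
Within "harbor fisher", the head is "fisher" and the modifier is "harbor".
Assembled: [[twilight falcon] [[[clay basket] lantern] [harbor fisher]]].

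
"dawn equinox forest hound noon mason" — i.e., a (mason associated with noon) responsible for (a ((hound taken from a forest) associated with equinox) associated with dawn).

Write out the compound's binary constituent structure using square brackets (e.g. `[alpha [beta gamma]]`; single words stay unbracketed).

Whole compound: head "mason" (specifically "noon mason"), modifier "dawn equinox forest hound".
Within "dawn equinox forest hound", the head is "hound" (specifically "equinox forest hound") and the modifier is "dawn".
Within "equinox forest hound", the head is "hound" (specifically "forest hound") and the modifier is "equinox".
Within "forest hound", the head is "hound" and the modifier is "forest".
Within "noon mason", the head is "mason" and the modifier is "noon".
Putting it together: [[dawn [equinox [forest hound]]] [noon mason]].

[[dawn [equinox [forest hound]]] [noon mason]]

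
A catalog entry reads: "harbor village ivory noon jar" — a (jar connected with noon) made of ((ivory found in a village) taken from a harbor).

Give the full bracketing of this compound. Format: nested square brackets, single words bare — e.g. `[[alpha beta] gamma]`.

[[harbor [village ivory]] [noon jar]]

At the top level: head "jar" (specifically "noon jar"); modifier "harbor village ivory".
Inside "harbor village ivory": head "ivory" (specifically "village ivory"), modifier "harbor".
Inside "village ivory": head "ivory", modifier "village".
Inside "noon jar": head "jar", modifier "noon".
So the structure is [[harbor [village ivory]] [noon jar]].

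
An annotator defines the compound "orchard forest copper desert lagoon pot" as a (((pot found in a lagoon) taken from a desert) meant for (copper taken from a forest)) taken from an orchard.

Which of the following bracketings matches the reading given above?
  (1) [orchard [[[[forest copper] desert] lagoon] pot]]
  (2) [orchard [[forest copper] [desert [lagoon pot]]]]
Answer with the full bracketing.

The paraphrase's head is the "pot" part ("forest copper desert lagoon pot"); its modifier is "orchard".
That top-level split, carried through the inner groups, gives [orchard [[forest copper] [desert [lagoon pot]]]].

[orchard [[forest copper] [desert [lagoon pot]]]]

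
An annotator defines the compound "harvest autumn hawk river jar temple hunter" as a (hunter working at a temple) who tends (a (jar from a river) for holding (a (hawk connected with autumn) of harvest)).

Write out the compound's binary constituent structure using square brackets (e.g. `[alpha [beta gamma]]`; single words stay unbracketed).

[[[harvest [autumn hawk]] [river jar]] [temple hunter]]

Whole compound: head "hunter" (specifically "temple hunter"), modifier "harvest autumn hawk river jar".
"harvest autumn hawk river jar" → head "jar" (specifically "river jar"), modifier "harvest autumn hawk".
"harvest autumn hawk" → head "hawk" (specifically "autumn hawk"), modifier "harvest".
"autumn hawk" → head "hawk", modifier "autumn".
"river jar" → head "jar", modifier "river".
"temple hunter" → head "hunter", modifier "temple".
So the structure is [[[harvest [autumn hawk]] [river jar]] [temple hunter]].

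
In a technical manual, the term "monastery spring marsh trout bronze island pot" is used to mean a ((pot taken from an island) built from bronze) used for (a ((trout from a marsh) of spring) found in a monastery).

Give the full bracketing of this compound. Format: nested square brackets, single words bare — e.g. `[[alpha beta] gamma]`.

At the top level: head "pot" (specifically "bronze island pot"); modifier "monastery spring marsh trout".
"monastery spring marsh trout" → head "trout" (specifically "spring marsh trout"), modifier "monastery".
"spring marsh trout" → head "trout" (specifically "marsh trout"), modifier "spring".
"marsh trout" → head "trout", modifier "marsh".
"bronze island pot" → head "pot" (specifically "island pot"), modifier "bronze".
"island pot" → head "pot", modifier "island".
Assembled: [[monastery [spring [marsh trout]]] [bronze [island pot]]].

[[monastery [spring [marsh trout]]] [bronze [island pot]]]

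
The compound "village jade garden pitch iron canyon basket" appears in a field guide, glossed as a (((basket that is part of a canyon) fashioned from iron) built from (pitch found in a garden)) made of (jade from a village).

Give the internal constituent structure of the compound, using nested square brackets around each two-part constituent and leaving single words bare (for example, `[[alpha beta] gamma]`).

At the top level: head "basket" (specifically "garden pitch iron canyon basket"); modifier "village jade".
Inside "village jade": head "jade", modifier "village".
Inside "garden pitch iron canyon basket": head "basket" (specifically "iron canyon basket"), modifier "garden pitch".
Inside "garden pitch": head "pitch", modifier "garden".
Inside "iron canyon basket": head "basket" (specifically "canyon basket"), modifier "iron".
Inside "canyon basket": head "basket", modifier "canyon".
Assembled: [[village jade] [[garden pitch] [iron [canyon basket]]]].

[[village jade] [[garden pitch] [iron [canyon basket]]]]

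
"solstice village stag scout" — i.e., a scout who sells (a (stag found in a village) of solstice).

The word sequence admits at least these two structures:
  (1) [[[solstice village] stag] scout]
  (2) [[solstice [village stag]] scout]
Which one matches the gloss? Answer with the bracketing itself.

[[solstice [village stag]] scout]

The paraphrase's head is the "scout" part ("scout"); its modifier is "solstice village stag".
That top-level split, carried through the inner groups, gives [[solstice [village stag]] scout].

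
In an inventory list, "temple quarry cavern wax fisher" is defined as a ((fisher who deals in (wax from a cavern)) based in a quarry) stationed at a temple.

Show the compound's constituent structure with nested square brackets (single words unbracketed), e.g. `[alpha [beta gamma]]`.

Overall it is a kind of fisher (specifically "quarry cavern wax fisher"); the modifier is "temple".
Within "quarry cavern wax fisher", the head is "fisher" (specifically "cavern wax fisher") and the modifier is "quarry".
Within "cavern wax fisher", the head is "fisher" and the modifier is "cavern wax".
Within "cavern wax", the head is "wax" and the modifier is "cavern".
So the structure is [temple [quarry [[cavern wax] fisher]]].

[temple [quarry [[cavern wax] fisher]]]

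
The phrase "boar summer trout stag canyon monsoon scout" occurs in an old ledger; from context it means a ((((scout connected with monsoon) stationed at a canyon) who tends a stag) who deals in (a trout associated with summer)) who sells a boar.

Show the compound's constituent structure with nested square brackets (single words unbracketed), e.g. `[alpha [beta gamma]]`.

The outermost head in the paraphrase is "scout" (specifically "summer trout stag canyon monsoon scout"), modified by "boar".
Within "summer trout stag canyon monsoon scout", the head is "scout" (specifically "stag canyon monsoon scout") and the modifier is "summer trout".
Within "summer trout", the head is "trout" and the modifier is "summer".
Within "stag canyon monsoon scout", the head is "scout" (specifically "canyon monsoon scout") and the modifier is "stag".
Within "canyon monsoon scout", the head is "scout" (specifically "monsoon scout") and the modifier is "canyon".
Within "monsoon scout", the head is "scout" and the modifier is "monsoon".
Assembled: [boar [[summer trout] [stag [canyon [monsoon scout]]]]].

[boar [[summer trout] [stag [canyon [monsoon scout]]]]]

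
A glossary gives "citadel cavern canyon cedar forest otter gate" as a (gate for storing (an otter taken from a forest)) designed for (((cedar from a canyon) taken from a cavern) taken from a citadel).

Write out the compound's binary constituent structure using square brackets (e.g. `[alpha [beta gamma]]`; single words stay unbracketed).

Whole compound: head "gate" (specifically "forest otter gate"), modifier "citadel cavern canyon cedar".
Within "citadel cavern canyon cedar", the head is "cedar" (specifically "cavern canyon cedar") and the modifier is "citadel".
Within "cavern canyon cedar", the head is "cedar" (specifically "canyon cedar") and the modifier is "cavern".
Within "canyon cedar", the head is "cedar" and the modifier is "canyon".
Within "forest otter gate", the head is "gate" and the modifier is "forest otter".
Within "forest otter", the head is "otter" and the modifier is "forest".
Assembled: [[citadel [cavern [canyon cedar]]] [[forest otter] gate]].

[[citadel [cavern [canyon cedar]]] [[forest otter] gate]]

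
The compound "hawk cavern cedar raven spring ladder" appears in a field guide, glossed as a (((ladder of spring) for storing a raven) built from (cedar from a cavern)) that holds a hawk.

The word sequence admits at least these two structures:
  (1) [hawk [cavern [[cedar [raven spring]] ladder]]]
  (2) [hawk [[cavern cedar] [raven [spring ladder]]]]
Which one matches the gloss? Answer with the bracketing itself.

[hawk [[cavern cedar] [raven [spring ladder]]]]

The paraphrase's head is the "ladder" part ("cavern cedar raven spring ladder"); its modifier is "hawk".
That top-level split, carried through the inner groups, gives [hawk [[cavern cedar] [raven [spring ladder]]]].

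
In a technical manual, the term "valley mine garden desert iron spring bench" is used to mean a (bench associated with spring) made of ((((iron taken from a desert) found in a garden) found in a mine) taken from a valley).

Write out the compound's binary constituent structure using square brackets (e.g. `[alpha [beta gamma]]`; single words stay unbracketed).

Whole compound: head "bench" (specifically "spring bench"), modifier "valley mine garden desert iron".
Inside "valley mine garden desert iron": head "iron" (specifically "mine garden desert iron"), modifier "valley".
Inside "mine garden desert iron": head "iron" (specifically "garden desert iron"), modifier "mine".
Inside "garden desert iron": head "iron" (specifically "desert iron"), modifier "garden".
Inside "desert iron": head "iron", modifier "desert".
Inside "spring bench": head "bench", modifier "spring".
Putting it together: [[valley [mine [garden [desert iron]]]] [spring bench]].

[[valley [mine [garden [desert iron]]]] [spring bench]]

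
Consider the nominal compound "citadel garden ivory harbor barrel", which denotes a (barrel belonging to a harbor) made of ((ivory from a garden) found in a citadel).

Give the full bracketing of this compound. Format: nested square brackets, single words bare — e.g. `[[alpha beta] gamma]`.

[[citadel [garden ivory]] [harbor barrel]]

Overall it is a kind of barrel (specifically "harbor barrel"); the modifier is "citadel garden ivory".
"citadel garden ivory" → head "ivory" (specifically "garden ivory"), modifier "citadel".
"garden ivory" → head "ivory", modifier "garden".
"harbor barrel" → head "barrel", modifier "harbor".
Putting it together: [[citadel [garden ivory]] [harbor barrel]].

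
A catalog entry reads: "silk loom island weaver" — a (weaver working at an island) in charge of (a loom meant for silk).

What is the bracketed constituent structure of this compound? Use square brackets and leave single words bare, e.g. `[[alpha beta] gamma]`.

The outermost head in the paraphrase is "weaver" (specifically "island weaver"), modified by "silk loom".
"silk loom" → head "loom", modifier "silk".
"island weaver" → head "weaver", modifier "island".
So the structure is [[silk loom] [island weaver]].

[[silk loom] [island weaver]]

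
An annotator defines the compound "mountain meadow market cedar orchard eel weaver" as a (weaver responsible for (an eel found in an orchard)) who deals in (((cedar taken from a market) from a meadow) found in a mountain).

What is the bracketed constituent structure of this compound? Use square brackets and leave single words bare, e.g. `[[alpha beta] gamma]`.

Overall it is a kind of weaver (specifically "orchard eel weaver"); the modifier is "mountain meadow market cedar".
Within "mountain meadow market cedar", the head is "cedar" (specifically "meadow market cedar") and the modifier is "mountain".
Within "meadow market cedar", the head is "cedar" (specifically "market cedar") and the modifier is "meadow".
Within "market cedar", the head is "cedar" and the modifier is "market".
Within "orchard eel weaver", the head is "weaver" and the modifier is "orchard eel".
Within "orchard eel", the head is "eel" and the modifier is "orchard".
Putting it together: [[mountain [meadow [market cedar]]] [[orchard eel] weaver]].

[[mountain [meadow [market cedar]]] [[orchard eel] weaver]]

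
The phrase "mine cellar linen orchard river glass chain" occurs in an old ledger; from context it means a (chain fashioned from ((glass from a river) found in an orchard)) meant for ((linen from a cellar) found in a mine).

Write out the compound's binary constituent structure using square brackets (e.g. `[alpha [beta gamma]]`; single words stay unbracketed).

Overall it is a kind of chain (specifically "orchard river glass chain"); the modifier is "mine cellar linen".
"mine cellar linen" → head "linen" (specifically "cellar linen"), modifier "mine".
"cellar linen" → head "linen", modifier "cellar".
"orchard river glass chain" → head "chain", modifier "orchard river glass".
"orchard river glass" → head "glass" (specifically "river glass"), modifier "orchard".
"river glass" → head "glass", modifier "river".
Putting it together: [[mine [cellar linen]] [[orchard [river glass]] chain]].

[[mine [cellar linen]] [[orchard [river glass]] chain]]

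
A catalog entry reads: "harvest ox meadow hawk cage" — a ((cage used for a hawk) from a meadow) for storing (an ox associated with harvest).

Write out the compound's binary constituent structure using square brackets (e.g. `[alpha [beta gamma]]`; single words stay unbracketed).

[[harvest ox] [meadow [hawk cage]]]

Whole compound: head "cage" (specifically "meadow hawk cage"), modifier "harvest ox".
Inside "harvest ox": head "ox", modifier "harvest".
Inside "meadow hawk cage": head "cage" (specifically "hawk cage"), modifier "meadow".
Inside "hawk cage": head "cage", modifier "hawk".
So the structure is [[harvest ox] [meadow [hawk cage]]].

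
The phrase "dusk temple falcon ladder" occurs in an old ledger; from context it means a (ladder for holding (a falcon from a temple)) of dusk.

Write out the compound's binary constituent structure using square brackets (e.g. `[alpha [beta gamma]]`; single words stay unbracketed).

[dusk [[temple falcon] ladder]]

Overall it is a kind of ladder (specifically "temple falcon ladder"); the modifier is "dusk".
Inside "temple falcon ladder": head "ladder", modifier "temple falcon".
Inside "temple falcon": head "falcon", modifier "temple".
Assembled: [dusk [[temple falcon] ladder]].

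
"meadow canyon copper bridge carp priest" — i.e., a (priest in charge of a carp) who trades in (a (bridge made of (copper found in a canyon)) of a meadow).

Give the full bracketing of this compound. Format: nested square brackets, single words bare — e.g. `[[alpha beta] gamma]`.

[[meadow [[canyon copper] bridge]] [carp priest]]

At the top level: head "priest" (specifically "carp priest"); modifier "meadow canyon copper bridge".
Inside "meadow canyon copper bridge": head "bridge" (specifically "canyon copper bridge"), modifier "meadow".
Inside "canyon copper bridge": head "bridge", modifier "canyon copper".
Inside "canyon copper": head "copper", modifier "canyon".
Inside "carp priest": head "priest", modifier "carp".
So the structure is [[meadow [[canyon copper] bridge]] [carp priest]].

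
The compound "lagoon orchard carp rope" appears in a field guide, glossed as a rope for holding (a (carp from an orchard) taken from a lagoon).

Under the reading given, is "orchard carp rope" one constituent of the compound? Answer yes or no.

no

The top-level split is [lagoon orchard carp] [rope]; the full structure is [[lagoon [orchard carp]] rope].
"orchard carp rope" straddles a constituent boundary, so it is not a single unit.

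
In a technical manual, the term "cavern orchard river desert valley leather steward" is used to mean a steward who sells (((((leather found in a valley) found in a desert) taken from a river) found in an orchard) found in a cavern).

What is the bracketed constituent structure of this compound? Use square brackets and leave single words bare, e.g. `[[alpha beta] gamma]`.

Overall it is a kind of steward; the modifier is "cavern orchard river desert valley leather".
"cavern orchard river desert valley leather" → head "leather" (specifically "orchard river desert valley leather"), modifier "cavern".
"orchard river desert valley leather" → head "leather" (specifically "river desert valley leather"), modifier "orchard".
"river desert valley leather" → head "leather" (specifically "desert valley leather"), modifier "river".
"desert valley leather" → head "leather" (specifically "valley leather"), modifier "desert".
"valley leather" → head "leather", modifier "valley".
Assembled: [[cavern [orchard [river [desert [valley leather]]]]] steward].

[[cavern [orchard [river [desert [valley leather]]]]] steward]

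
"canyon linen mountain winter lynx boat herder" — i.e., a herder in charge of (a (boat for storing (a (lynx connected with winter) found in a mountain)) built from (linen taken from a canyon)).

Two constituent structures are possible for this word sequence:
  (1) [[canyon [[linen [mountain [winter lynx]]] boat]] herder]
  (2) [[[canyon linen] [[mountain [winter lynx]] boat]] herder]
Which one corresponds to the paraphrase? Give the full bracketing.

The paraphrase's head is the "herder" part ("herder"); its modifier is "canyon linen mountain winter lynx boat".
That top-level split, carried through the inner groups, gives [[[canyon linen] [[mountain [winter lynx]] boat]] herder].

[[[canyon linen] [[mountain [winter lynx]] boat]] herder]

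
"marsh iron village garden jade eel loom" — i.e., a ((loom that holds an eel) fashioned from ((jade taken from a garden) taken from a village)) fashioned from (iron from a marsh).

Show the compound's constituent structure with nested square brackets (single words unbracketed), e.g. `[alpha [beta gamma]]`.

[[marsh iron] [[village [garden jade]] [eel loom]]]

At the top level: head "loom" (specifically "village garden jade eel loom"); modifier "marsh iron".
"marsh iron" → head "iron", modifier "marsh".
"village garden jade eel loom" → head "loom" (specifically "eel loom"), modifier "village garden jade".
"village garden jade" → head "jade" (specifically "garden jade"), modifier "village".
"garden jade" → head "jade", modifier "garden".
"eel loom" → head "loom", modifier "eel".
So the structure is [[marsh iron] [[village [garden jade]] [eel loom]]].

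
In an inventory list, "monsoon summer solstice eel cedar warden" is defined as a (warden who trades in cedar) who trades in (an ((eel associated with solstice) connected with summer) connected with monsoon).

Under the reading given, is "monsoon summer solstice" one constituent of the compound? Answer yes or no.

no

The top-level split is [monsoon summer solstice eel] [cedar warden]; the full structure is [[monsoon [summer [solstice eel]]] [cedar warden]].
"monsoon summer solstice" straddles a constituent boundary, so it is not a single unit.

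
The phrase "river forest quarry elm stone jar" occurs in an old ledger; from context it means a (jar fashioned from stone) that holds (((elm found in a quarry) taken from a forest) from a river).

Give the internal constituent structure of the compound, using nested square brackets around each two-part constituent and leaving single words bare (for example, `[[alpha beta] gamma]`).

[[river [forest [quarry elm]]] [stone jar]]

Overall it is a kind of jar (specifically "stone jar"); the modifier is "river forest quarry elm".
Within "river forest quarry elm", the head is "elm" (specifically "forest quarry elm") and the modifier is "river".
Within "forest quarry elm", the head is "elm" (specifically "quarry elm") and the modifier is "forest".
Within "quarry elm", the head is "elm" and the modifier is "quarry".
Within "stone jar", the head is "jar" and the modifier is "stone".
Assembled: [[river [forest [quarry elm]]] [stone jar]].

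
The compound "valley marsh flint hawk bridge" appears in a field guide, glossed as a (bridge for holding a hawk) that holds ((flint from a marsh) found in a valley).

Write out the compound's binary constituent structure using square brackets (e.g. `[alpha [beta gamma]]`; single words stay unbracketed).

[[valley [marsh flint]] [hawk bridge]]

Whole compound: head "bridge" (specifically "hawk bridge"), modifier "valley marsh flint".
Within "valley marsh flint", the head is "flint" (specifically "marsh flint") and the modifier is "valley".
Within "marsh flint", the head is "flint" and the modifier is "marsh".
Within "hawk bridge", the head is "bridge" and the modifier is "hawk".
Putting it together: [[valley [marsh flint]] [hawk bridge]].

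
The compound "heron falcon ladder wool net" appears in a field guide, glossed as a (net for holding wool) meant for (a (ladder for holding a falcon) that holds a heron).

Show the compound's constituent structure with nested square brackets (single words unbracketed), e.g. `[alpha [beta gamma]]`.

Whole compound: head "net" (specifically "wool net"), modifier "heron falcon ladder".
Inside "heron falcon ladder": head "ladder" (specifically "falcon ladder"), modifier "heron".
Inside "falcon ladder": head "ladder", modifier "falcon".
Inside "wool net": head "net", modifier "wool".
Assembled: [[heron [falcon ladder]] [wool net]].

[[heron [falcon ladder]] [wool net]]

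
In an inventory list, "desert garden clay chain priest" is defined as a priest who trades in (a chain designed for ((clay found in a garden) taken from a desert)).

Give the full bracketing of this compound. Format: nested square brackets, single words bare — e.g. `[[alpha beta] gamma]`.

[[[desert [garden clay]] chain] priest]

At the top level: head "priest"; modifier "desert garden clay chain".
Within "desert garden clay chain", the head is "chain" and the modifier is "desert garden clay".
Within "desert garden clay", the head is "clay" (specifically "garden clay") and the modifier is "desert".
Within "garden clay", the head is "clay" and the modifier is "garden".
Putting it together: [[[desert [garden clay]] chain] priest].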